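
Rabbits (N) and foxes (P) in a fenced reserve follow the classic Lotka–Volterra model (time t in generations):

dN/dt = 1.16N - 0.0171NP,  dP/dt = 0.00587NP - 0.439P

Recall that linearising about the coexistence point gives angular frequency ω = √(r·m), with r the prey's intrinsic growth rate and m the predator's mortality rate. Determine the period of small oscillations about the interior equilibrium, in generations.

Here r = 1.16 and m = 0.439, so r·m = 0.509.
ω = √0.509 = 0.714 per generation, hence T = 2π/ω ≈ 8.8 generations.

T ≈ 8.8 generations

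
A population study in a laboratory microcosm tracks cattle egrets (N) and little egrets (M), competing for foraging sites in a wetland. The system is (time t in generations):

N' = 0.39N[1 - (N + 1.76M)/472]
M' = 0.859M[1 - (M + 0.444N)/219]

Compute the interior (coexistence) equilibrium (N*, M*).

Setting both brackets to zero gives the nullclines N + 1.76M = 472 and 0.444N + M = 219.
Substituting M = 219 - 0.444N into the first: N(1 - 1.76·0.444) = 472 - 1.76·219.
So N* = 86.6/0.219 = 396, and then M* = 219 - 0.444·396 = 43.2.

N* ≈ 396, M* ≈ 43.2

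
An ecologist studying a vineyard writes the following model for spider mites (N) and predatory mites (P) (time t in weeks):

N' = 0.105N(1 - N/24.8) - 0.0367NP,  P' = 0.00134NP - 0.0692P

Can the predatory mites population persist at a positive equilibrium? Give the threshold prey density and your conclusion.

Threshold N = 51.6; K < 51.6, so no, the predator goes extinct.

The predator equation gives dP/dt > 0 only when N > 0.0692/0.00134 = 51.6.
Without the predator, N → K = 24.8. Since 24.8 < 51.6, the predator cannot invade.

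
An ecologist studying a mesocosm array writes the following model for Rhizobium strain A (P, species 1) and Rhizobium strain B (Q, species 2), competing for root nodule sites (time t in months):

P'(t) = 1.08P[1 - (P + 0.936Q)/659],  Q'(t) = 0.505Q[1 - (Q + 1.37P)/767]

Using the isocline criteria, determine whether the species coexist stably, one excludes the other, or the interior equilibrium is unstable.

unstable coexistence (outcome depends on initial conditions)

Compare the nullcline intercepts: K1/α12 = 659/0.936 = 704 < K2 = 767; K2/α21 = 767/1.37 = 560 < K1 = 659.
Since both are reversed, neither can invade when rare; the interior point is a saddle.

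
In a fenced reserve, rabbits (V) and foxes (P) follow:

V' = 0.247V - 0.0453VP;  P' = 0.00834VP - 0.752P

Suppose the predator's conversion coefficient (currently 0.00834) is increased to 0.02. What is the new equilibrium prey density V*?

V* ≈ 37.6

At the interior fixed point, setting dP/dt = 0 with P > 0 fixes V* = (predator death rate)/(VP coefficient) — independent of the other coefficients.
With the change, V* = 0.752/0.02 = 37.6; it falls from 90.2.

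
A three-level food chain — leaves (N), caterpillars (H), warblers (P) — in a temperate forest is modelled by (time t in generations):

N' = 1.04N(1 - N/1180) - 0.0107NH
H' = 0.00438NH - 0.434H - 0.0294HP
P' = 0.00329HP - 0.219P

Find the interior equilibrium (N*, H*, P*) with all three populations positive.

N* ≈ 372, H* ≈ 66.6, P* ≈ 40.6

From dP/dt = 0: 0.00329H* = 0.219, so H* = 66.6.
From dN/dt = 0: 1.04(1 - N*/1180) = 0.0107·66.6, giving N* = 1180·(1 - 0.685) = 372.
From dH/dt = 0: 0.00438·372 - 0.434 = 0.0294P*, so P* = 1.19/0.0294 = 40.6.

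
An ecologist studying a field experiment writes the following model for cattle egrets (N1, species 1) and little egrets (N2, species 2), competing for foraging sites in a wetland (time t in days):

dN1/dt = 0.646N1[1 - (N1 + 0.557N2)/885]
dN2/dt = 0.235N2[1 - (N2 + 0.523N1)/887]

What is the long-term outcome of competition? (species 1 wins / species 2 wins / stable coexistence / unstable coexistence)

Compare the nullcline intercepts: K1/α12 = 885/0.557 = 1590 > K2 = 887; K2/α21 = 887/0.523 = 1700 > K1 = 885.
Since both inequalities hold, each species can invade when rare, so the interior equilibrium is stable.

stable coexistence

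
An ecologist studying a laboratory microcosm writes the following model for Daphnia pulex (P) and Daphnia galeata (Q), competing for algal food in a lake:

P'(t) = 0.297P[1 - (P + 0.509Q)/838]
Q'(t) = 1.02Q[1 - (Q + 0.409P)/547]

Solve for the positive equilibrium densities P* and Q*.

Setting both brackets to zero gives the nullclines P + 0.509Q = 838 and 0.409P + Q = 547.
Substituting Q = 547 - 0.409P into the first: P(1 - 0.509·0.409) = 838 - 0.509·547.
So P* = 560/0.792 = 707, and then Q* = 547 - 0.409·707 = 258.

P* ≈ 707, Q* ≈ 258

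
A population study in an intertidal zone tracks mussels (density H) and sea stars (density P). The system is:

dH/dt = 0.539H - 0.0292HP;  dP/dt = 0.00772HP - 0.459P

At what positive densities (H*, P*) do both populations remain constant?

H* ≈ 59.5, P* ≈ 18.5

Set dP/dt = 0 with P > 0: 0.00772H - 0.459 = 0, so H* = 0.459/0.00772 = 59.5.
Set dH/dt = 0 with H > 0: 0.539 - 0.0292P = 0, so P* = 0.539/0.0292 = 18.5.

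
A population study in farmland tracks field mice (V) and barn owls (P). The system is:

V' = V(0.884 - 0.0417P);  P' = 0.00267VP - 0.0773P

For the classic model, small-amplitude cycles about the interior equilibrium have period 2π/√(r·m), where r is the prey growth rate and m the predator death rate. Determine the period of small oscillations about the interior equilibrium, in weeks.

T ≈ 24 weeks

Here r = 0.884 and m = 0.0773, so r·m = 0.0683.
ω = √0.0683 = 0.261 per week, hence T = 2π/ω ≈ 24 weeks.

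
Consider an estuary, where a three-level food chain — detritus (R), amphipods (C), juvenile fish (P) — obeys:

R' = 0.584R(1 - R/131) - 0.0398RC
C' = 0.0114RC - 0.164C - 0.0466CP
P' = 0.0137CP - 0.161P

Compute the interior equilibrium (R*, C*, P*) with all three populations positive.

From dP/dt = 0: 0.0137C* = 0.161, so C* = 11.8.
From dR/dt = 0: 0.584(1 - R*/131) = 0.0398·11.8, giving R* = 131·(1 - 0.801) = 26.1.
From dC/dt = 0: 0.0114·26.1 - 0.164 = 0.0466P*, so P* = 0.133/0.0466 = 2.86.

R* ≈ 26.1, C* ≈ 11.8, P* ≈ 2.86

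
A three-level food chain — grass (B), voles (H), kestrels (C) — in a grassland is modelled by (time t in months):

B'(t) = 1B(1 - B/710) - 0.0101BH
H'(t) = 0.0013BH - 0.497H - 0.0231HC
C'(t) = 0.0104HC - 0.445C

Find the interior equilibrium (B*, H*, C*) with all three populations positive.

B* ≈ 403, H* ≈ 42.8, C* ≈ 1.17

From dC/dt = 0: 0.0104H* = 0.445, so H* = 42.8.
From dB/dt = 0: 1(1 - B*/710) = 0.0101·42.8, giving B* = 710·(1 - 0.432) = 403.
From dH/dt = 0: 0.0013·403 - 0.497 = 0.0231C*, so C* = 0.0271/0.0231 = 1.17.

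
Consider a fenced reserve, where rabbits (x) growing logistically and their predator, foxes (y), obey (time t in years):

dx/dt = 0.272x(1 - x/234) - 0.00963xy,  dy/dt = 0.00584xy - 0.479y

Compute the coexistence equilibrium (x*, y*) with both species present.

From dy/dt = 0 with y > 0: 0.00584x* = 0.479, so x* = 82.
Substitute into dx/dt = 0: 0.272(1 - 82/234) = 0.00963y*.
The bracket is 0.649, giving y* = 0.177/0.00963 = 18.3.

x* ≈ 82, y* ≈ 18.3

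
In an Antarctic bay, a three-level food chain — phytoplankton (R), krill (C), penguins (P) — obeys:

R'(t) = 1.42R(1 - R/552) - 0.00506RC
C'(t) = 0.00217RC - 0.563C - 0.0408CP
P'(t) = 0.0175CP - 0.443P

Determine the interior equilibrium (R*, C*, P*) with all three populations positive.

R* ≈ 502, C* ≈ 25.3, P* ≈ 12.9

From dP/dt = 0: 0.0175C* = 0.443, so C* = 25.3.
From dR/dt = 0: 1.42(1 - R*/552) = 0.00506·25.3, giving R* = 552·(1 - 0.0902) = 502.
From dC/dt = 0: 0.00217·502 - 0.563 = 0.0408P*, so P* = 0.527/0.0408 = 12.9.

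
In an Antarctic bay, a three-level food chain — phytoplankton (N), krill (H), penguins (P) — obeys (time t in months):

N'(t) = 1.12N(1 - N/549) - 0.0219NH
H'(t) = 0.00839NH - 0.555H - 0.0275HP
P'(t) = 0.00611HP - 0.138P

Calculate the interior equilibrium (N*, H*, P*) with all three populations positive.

N* ≈ 307, H* ≈ 22.6, P* ≈ 73.3

From dP/dt = 0: 0.00611H* = 0.138, so H* = 22.6.
From dN/dt = 0: 1.12(1 - N*/549) = 0.0219·22.6, giving N* = 549·(1 - 0.442) = 307.
From dH/dt = 0: 0.00839·307 - 0.555 = 0.0275P*, so P* = 2.02/0.0275 = 73.3.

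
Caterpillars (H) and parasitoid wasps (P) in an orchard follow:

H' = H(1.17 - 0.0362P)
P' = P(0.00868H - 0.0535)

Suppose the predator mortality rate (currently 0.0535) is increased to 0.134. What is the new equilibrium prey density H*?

H* ≈ 15.4

At the interior fixed point, setting dP/dt = 0 with P > 0 fixes H* = (predator death rate)/(HP coefficient) — independent of the other coefficients.
With the change, H* = 0.134/0.00868 = 15.4; it rises from 6.16.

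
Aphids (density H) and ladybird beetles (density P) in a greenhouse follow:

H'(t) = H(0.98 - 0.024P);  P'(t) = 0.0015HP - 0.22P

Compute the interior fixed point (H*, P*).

H* ≈ 147, P* ≈ 40.8

Set dP/dt = 0 with P > 0: 0.0015H - 0.22 = 0, so H* = 0.22/0.0015 = 147.
Set dH/dt = 0 with H > 0: 0.98 - 0.024P = 0, so P* = 0.98/0.024 = 40.8.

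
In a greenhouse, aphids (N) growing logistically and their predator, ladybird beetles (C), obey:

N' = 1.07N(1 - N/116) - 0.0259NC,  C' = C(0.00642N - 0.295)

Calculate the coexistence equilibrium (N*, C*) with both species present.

N* ≈ 46, C* ≈ 24.9

From dC/dt = 0 with C > 0: 0.00642N* = 0.295, so N* = 46.
Substitute into dN/dt = 0: 1.07(1 - 46/116) = 0.0259C*.
The bracket is 0.604, giving C* = 0.646/0.0259 = 24.9.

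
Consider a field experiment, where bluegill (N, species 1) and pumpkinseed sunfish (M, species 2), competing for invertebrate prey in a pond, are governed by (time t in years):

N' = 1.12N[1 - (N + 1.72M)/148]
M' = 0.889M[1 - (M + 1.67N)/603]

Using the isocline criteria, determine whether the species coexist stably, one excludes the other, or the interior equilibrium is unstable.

species 2 excludes species 1

Compare the nullcline intercepts: K1/α12 = 148/1.72 = 86 < K2 = 603; K2/α21 = 603/1.67 = 361 > K1 = 148.
Since the inequalities point opposite ways, species 2 can invade but species 1 cannot.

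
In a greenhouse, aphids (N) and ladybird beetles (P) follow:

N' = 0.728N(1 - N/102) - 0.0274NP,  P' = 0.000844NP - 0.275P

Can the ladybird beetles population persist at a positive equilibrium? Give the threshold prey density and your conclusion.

The predator equation gives dP/dt > 0 only when N > 0.275/0.000844 = 326.
Without the predator, N → K = 102. Since 102 < 326, the predator cannot invade.

Threshold N = 326; K < 326, so no, the predator goes extinct.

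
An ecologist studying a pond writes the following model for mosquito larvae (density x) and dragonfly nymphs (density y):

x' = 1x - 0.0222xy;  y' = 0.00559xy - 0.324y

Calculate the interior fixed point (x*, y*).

Set dy/dt = 0 with y > 0: 0.00559x - 0.324 = 0, so x* = 0.324/0.00559 = 58.
Set dx/dt = 0 with x > 0: 1 - 0.0222y = 0, so y* = 1/0.0222 = 45.

x* ≈ 58, y* ≈ 45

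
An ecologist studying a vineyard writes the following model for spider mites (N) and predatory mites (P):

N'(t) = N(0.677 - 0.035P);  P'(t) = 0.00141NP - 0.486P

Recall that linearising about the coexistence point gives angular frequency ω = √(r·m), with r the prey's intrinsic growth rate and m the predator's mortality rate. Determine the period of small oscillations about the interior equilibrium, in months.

Here r = 0.677 and m = 0.486, so r·m = 0.329.
ω = √0.329 = 0.574 per month, hence T = 2π/ω ≈ 11 months.

T ≈ 11 months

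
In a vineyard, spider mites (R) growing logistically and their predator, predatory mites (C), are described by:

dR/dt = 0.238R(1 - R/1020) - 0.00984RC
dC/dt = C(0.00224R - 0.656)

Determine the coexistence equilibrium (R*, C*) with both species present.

R* ≈ 293, C* ≈ 17.2

From dC/dt = 0 with C > 0: 0.00224R* = 0.656, so R* = 293.
Substitute into dR/dt = 0: 0.238(1 - 293/1020) = 0.00984C*.
The bracket is 0.713, giving C* = 0.17/0.00984 = 17.2.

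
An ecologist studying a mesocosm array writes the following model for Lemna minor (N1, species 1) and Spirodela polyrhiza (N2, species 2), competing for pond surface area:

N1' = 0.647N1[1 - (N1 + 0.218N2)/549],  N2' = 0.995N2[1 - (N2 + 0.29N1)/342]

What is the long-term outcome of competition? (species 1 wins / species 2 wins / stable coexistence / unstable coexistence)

stable coexistence

Compare the nullcline intercepts: K1/α12 = 549/0.218 = 2520 > K2 = 342; K2/α21 = 342/0.29 = 1180 > K1 = 549.
Since both inequalities hold, each species can invade when rare, so the interior equilibrium is stable.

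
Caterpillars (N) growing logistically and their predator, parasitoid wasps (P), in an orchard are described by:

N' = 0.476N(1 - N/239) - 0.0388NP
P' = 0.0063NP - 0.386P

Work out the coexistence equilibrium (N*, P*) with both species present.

N* ≈ 61.3, P* ≈ 9.12

From dP/dt = 0 with P > 0: 0.0063N* = 0.386, so N* = 61.3.
Substitute into dN/dt = 0: 0.476(1 - 61.3/239) = 0.0388P*.
The bracket is 0.744, giving P* = 0.354/0.0388 = 9.12.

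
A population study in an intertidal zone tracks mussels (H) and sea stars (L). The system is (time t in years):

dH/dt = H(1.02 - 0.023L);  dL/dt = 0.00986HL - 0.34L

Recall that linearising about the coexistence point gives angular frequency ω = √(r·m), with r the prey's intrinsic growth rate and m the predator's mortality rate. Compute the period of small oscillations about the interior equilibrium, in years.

T ≈ 10.7 years

Here r = 1.02 and m = 0.34, so r·m = 0.347.
ω = √0.347 = 0.589 per year, hence T = 2π/ω ≈ 10.7 years.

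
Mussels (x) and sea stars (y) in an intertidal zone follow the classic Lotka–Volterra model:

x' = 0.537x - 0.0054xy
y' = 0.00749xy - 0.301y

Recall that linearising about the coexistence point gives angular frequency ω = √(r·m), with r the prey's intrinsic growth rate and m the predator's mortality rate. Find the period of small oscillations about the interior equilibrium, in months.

Here r = 0.537 and m = 0.301, so r·m = 0.162.
ω = √0.162 = 0.402 per month, hence T = 2π/ω ≈ 15.6 months.

T ≈ 15.6 months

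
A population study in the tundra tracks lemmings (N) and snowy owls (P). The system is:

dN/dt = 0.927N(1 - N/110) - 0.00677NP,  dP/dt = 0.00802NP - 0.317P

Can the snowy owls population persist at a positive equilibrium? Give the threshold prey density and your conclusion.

The predator equation gives dP/dt > 0 only when N > 0.317/0.00802 = 39.5.
Without the predator, N → K = 110. Since 110 > 39.5, the predator can invade and persist.

Threshold N = 39.5; K > 39.5, so yes, the predator persists.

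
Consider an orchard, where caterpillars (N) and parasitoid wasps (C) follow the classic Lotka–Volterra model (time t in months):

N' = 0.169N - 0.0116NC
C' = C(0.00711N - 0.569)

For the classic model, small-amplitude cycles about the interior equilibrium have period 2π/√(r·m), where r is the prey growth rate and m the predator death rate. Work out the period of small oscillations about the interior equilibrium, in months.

T ≈ 20.3 months

Here r = 0.169 and m = 0.569, so r·m = 0.0962.
ω = √0.0962 = 0.31 per month, hence T = 2π/ω ≈ 20.3 months.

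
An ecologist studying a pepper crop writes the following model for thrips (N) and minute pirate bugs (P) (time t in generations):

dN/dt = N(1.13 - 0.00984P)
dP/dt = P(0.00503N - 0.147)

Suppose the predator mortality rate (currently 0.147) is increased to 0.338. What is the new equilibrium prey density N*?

At the interior fixed point, setting dP/dt = 0 with P > 0 fixes N* = (predator death rate)/(NP coefficient) — independent of the other coefficients.
With the change, N* = 0.338/0.00503 = 67.2; it rises from 29.2.

N* ≈ 67.2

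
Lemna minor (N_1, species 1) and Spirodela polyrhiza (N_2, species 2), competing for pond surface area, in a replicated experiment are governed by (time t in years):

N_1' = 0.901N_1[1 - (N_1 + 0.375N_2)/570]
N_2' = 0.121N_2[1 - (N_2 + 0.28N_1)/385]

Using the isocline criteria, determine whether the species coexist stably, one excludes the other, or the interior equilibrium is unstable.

Compare the nullcline intercepts: K1/α12 = 570/0.375 = 1520 > K2 = 385; K2/α21 = 385/0.28 = 1370 > K1 = 570.
Since both inequalities hold, each species can invade when rare, so the interior equilibrium is stable.

stable coexistence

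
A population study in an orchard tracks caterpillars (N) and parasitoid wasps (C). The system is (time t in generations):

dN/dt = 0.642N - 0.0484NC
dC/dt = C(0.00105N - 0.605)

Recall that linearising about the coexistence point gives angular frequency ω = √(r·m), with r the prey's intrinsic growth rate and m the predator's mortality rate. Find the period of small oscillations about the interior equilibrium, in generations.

Here r = 0.642 and m = 0.605, so r·m = 0.388.
ω = √0.388 = 0.623 per generation, hence T = 2π/ω ≈ 10.1 generations.

T ≈ 10.1 generations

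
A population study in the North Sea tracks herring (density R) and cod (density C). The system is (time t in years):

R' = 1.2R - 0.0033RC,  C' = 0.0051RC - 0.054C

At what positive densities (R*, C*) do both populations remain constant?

Set dC/dt = 0 with C > 0: 0.0051R - 0.054 = 0, so R* = 0.054/0.0051 = 10.6.
Set dR/dt = 0 with R > 0: 1.2 - 0.0033C = 0, so C* = 1.2/0.0033 = 364.

R* ≈ 10.6, C* ≈ 364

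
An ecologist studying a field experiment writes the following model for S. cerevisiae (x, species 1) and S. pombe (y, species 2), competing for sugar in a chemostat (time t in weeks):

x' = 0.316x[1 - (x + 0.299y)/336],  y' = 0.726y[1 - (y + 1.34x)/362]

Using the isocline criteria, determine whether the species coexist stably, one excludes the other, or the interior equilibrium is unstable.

Compare the nullcline intercepts: K1/α12 = 336/0.299 = 1120 > K2 = 362; K2/α21 = 362/1.34 = 270 < K1 = 336.
Since the inequalities point opposite ways, species 1 can invade but species 2 cannot.

species 1 excludes species 2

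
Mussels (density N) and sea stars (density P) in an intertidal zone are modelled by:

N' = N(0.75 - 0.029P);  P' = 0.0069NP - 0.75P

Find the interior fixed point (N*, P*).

N* ≈ 109, P* ≈ 25.9

Set dP/dt = 0 with P > 0: 0.0069N - 0.75 = 0, so N* = 0.75/0.0069 = 109.
Set dN/dt = 0 with N > 0: 0.75 - 0.029P = 0, so P* = 0.75/0.029 = 25.9.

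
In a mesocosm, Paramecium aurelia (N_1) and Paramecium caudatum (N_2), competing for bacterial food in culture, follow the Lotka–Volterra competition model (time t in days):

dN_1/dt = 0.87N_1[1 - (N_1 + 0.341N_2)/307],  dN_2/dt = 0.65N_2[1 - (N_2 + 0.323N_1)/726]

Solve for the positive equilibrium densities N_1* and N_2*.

Setting both brackets to zero gives the nullclines N_1 + 0.341N_2 = 307 and 0.323N_1 + N_2 = 726.
Substituting N_2 = 726 - 0.323N_1 into the first: N_1(1 - 0.341·0.323) = 307 - 0.341·726.
So N_1* = 59.4/0.89 = 66.8, and then N_2* = 726 - 0.323·66.8 = 704.

N_1* ≈ 66.8, N_2* ≈ 704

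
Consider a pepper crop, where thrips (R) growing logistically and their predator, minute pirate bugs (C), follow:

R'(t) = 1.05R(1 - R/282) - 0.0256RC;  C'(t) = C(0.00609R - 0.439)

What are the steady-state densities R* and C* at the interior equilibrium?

From dC/dt = 0 with C > 0: 0.00609R* = 0.439, so R* = 72.1.
Substitute into dR/dt = 0: 1.05(1 - 72.1/282) = 0.0256C*.
The bracket is 0.744, giving C* = 0.782/0.0256 = 30.5.

R* ≈ 72.1, C* ≈ 30.5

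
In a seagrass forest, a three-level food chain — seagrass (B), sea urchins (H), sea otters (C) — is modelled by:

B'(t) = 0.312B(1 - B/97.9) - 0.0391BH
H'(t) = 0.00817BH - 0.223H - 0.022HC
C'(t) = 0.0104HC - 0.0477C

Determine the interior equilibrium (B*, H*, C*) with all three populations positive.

From dC/dt = 0: 0.0104H* = 0.0477, so H* = 4.59.
From dB/dt = 0: 0.312(1 - B*/97.9) = 0.0391·4.59, giving B* = 97.9·(1 - 0.575) = 41.6.
From dH/dt = 0: 0.00817·41.6 - 0.223 = 0.022C*, so C* = 0.117/0.022 = 5.32.

B* ≈ 41.6, H* ≈ 4.59, C* ≈ 5.32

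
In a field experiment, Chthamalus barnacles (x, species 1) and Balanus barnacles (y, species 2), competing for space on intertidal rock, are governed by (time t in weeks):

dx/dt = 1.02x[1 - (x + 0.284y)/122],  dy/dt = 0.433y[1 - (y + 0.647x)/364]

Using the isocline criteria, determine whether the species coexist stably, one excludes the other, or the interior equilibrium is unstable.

stable coexistence

Compare the nullcline intercepts: K1/α12 = 122/0.284 = 430 > K2 = 364; K2/α21 = 364/0.647 = 563 > K1 = 122.
Since both inequalities hold, each species can invade when rare, so the interior equilibrium is stable.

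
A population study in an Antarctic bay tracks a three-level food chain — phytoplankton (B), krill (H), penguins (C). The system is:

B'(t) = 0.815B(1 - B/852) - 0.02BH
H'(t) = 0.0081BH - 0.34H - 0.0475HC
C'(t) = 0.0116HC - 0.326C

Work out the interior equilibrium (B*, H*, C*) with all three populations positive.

B* ≈ 264, H* ≈ 28.1, C* ≈ 37.9

From dC/dt = 0: 0.0116H* = 0.326, so H* = 28.1.
From dB/dt = 0: 0.815(1 - B*/852) = 0.02·28.1, giving B* = 852·(1 - 0.69) = 264.
From dH/dt = 0: 0.0081·264 - 0.34 = 0.0475C*, so C* = 1.8/0.0475 = 37.9.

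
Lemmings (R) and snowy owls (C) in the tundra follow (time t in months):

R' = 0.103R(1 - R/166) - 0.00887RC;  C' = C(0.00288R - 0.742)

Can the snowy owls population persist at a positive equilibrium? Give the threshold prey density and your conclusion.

The predator equation gives dC/dt > 0 only when R > 0.742/0.00288 = 258.
Without the predator, R → K = 166. Since 166 < 258, the predator cannot invade.

Threshold R = 258; K < 258, so no, the predator goes extinct.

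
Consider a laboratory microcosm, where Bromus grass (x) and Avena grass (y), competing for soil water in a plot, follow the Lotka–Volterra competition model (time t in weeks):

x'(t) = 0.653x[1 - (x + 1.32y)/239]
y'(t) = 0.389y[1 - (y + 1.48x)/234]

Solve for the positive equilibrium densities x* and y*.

Setting both brackets to zero gives the nullclines x + 1.32y = 239 and 1.48x + y = 234.
Substituting y = 234 - 1.48x into the first: x(1 - 1.32·1.48) = 239 - 1.32·234.
So x* = -69.9/-0.954 = 73.3, and then y* = 234 - 1.48·73.3 = 126.

x* ≈ 73.3, y* ≈ 126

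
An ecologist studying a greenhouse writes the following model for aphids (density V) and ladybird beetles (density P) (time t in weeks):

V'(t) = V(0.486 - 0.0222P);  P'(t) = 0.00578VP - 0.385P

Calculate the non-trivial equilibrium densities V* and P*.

V* ≈ 66.6, P* ≈ 21.9

Set dP/dt = 0 with P > 0: 0.00578V - 0.385 = 0, so V* = 0.385/0.00578 = 66.6.
Set dV/dt = 0 with V > 0: 0.486 - 0.0222P = 0, so P* = 0.486/0.0222 = 21.9.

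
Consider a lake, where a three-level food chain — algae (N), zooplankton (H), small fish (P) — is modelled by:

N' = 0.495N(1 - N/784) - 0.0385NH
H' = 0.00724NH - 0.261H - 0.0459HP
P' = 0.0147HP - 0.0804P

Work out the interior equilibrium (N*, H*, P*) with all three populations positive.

From dP/dt = 0: 0.0147H* = 0.0804, so H* = 5.47.
From dN/dt = 0: 0.495(1 - N*/784) = 0.0385·5.47, giving N* = 784·(1 - 0.425) = 450.
From dH/dt = 0: 0.00724·450 - 0.261 = 0.0459P*, so P* = 3/0.0459 = 65.4.

N* ≈ 450, H* ≈ 5.47, P* ≈ 65.4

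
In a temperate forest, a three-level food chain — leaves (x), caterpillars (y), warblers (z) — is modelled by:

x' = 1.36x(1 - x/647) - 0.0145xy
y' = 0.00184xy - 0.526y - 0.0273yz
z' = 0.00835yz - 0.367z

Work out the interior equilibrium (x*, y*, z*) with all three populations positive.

x* ≈ 344, y* ≈ 44, z* ≈ 3.91

From dz/dt = 0: 0.00835y* = 0.367, so y* = 44.
From dx/dt = 0: 1.36(1 - x*/647) = 0.0145·44, giving x* = 647·(1 - 0.469) = 344.
From dy/dt = 0: 0.00184·344 - 0.526 = 0.0273z*, so z* = 0.107/0.0273 = 3.91.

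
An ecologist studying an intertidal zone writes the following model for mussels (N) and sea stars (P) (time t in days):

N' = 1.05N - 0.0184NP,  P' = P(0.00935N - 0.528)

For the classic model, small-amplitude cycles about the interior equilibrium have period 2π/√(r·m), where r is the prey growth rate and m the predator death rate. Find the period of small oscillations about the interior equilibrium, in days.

Here r = 1.05 and m = 0.528, so r·m = 0.554.
ω = √0.554 = 0.745 per day, hence T = 2π/ω ≈ 8.44 days.

T ≈ 8.44 days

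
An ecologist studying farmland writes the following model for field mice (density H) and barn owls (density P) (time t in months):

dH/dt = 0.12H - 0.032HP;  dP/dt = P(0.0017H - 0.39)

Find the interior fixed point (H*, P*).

H* ≈ 229, P* ≈ 3.75

Set dP/dt = 0 with P > 0: 0.0017H - 0.39 = 0, so H* = 0.39/0.0017 = 229.
Set dH/dt = 0 with H > 0: 0.12 - 0.032P = 0, so P* = 0.12/0.032 = 3.75.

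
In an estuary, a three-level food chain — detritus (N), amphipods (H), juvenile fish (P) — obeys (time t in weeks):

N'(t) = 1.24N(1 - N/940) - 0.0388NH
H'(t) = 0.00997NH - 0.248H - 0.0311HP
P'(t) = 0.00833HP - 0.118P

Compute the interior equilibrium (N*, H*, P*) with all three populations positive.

N* ≈ 523, H* ≈ 14.2, P* ≈ 160

From dP/dt = 0: 0.00833H* = 0.118, so H* = 14.2.
From dN/dt = 0: 1.24(1 - N*/940) = 0.0388·14.2, giving N* = 940·(1 - 0.443) = 523.
From dH/dt = 0: 0.00997·523 - 0.248 = 0.0311P*, so P* = 4.97/0.0311 = 160.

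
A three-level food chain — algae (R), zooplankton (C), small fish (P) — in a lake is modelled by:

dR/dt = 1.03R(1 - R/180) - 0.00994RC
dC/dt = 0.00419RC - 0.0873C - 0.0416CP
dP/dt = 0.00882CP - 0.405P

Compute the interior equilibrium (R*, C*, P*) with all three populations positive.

R* ≈ 100, C* ≈ 45.9, P* ≈ 8

From dP/dt = 0: 0.00882C* = 0.405, so C* = 45.9.
From dR/dt = 0: 1.03(1 - R*/180) = 0.00994·45.9, giving R* = 180·(1 - 0.443) = 100.
From dC/dt = 0: 0.00419·100 - 0.0873 = 0.0416P*, so P* = 0.333/0.0416 = 8.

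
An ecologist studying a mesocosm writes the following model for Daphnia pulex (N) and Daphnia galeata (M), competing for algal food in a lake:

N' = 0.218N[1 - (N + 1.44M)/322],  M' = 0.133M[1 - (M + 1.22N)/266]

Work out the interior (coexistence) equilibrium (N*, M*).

Setting both brackets to zero gives the nullclines N + 1.44M = 322 and 1.22N + M = 266.
Substituting M = 266 - 1.22N into the first: N(1 - 1.44·1.22) = 322 - 1.44·266.
So N* = -61/-0.757 = 80.7, and then M* = 266 - 1.22·80.7 = 168.

N* ≈ 80.7, M* ≈ 168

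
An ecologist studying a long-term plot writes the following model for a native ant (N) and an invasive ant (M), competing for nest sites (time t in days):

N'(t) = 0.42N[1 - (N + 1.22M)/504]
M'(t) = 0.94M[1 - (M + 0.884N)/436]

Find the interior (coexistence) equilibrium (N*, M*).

Setting both brackets to zero gives the nullclines N + 1.22M = 504 and 0.884N + M = 436.
Substituting M = 436 - 0.884N into the first: N(1 - 1.22·0.884) = 504 - 1.22·436.
So N* = -27.9/-0.0785 = 356, and then M* = 436 - 0.884·356 = 122.

N* ≈ 356, M* ≈ 122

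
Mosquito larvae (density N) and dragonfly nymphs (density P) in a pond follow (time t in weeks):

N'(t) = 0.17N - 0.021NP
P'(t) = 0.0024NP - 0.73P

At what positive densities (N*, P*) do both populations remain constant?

Set dP/dt = 0 with P > 0: 0.0024N - 0.73 = 0, so N* = 0.73/0.0024 = 304.
Set dN/dt = 0 with N > 0: 0.17 - 0.021P = 0, so P* = 0.17/0.021 = 8.1.

N* ≈ 304, P* ≈ 8.1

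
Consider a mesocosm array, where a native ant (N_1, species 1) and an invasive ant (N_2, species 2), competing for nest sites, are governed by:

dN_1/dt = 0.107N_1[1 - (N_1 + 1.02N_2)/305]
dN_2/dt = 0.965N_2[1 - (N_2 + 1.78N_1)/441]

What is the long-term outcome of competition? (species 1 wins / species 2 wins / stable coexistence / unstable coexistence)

Compare the nullcline intercepts: K1/α12 = 305/1.02 = 299 < K2 = 441; K2/α21 = 441/1.78 = 248 < K1 = 305.
Since both are reversed, neither can invade when rare; the interior point is a saddle.

unstable coexistence (outcome depends on initial conditions)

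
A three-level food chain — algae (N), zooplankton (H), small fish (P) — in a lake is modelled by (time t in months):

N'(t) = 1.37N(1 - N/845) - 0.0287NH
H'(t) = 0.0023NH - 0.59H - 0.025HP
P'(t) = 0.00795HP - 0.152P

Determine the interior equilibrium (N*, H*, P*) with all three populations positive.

N* ≈ 507, H* ≈ 19.1, P* ≈ 23

From dP/dt = 0: 0.00795H* = 0.152, so H* = 19.1.
From dN/dt = 0: 1.37(1 - N*/845) = 0.0287·19.1, giving N* = 845·(1 - 0.401) = 507.
From dH/dt = 0: 0.0023·507 - 0.59 = 0.025P*, so P* = 0.575/0.025 = 23.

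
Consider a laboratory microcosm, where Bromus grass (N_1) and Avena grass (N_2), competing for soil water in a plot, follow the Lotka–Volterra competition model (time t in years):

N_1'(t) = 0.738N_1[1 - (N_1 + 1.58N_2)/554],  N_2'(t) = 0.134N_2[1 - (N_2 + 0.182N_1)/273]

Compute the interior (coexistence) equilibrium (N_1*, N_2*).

N_1* ≈ 172, N_2* ≈ 242

Setting both brackets to zero gives the nullclines N_1 + 1.58N_2 = 554 and 0.182N_1 + N_2 = 273.
Substituting N_2 = 273 - 0.182N_1 into the first: N_1(1 - 1.58·0.182) = 554 - 1.58·273.
So N_1* = 123/0.712 = 172, and then N_2* = 273 - 0.182·172 = 242.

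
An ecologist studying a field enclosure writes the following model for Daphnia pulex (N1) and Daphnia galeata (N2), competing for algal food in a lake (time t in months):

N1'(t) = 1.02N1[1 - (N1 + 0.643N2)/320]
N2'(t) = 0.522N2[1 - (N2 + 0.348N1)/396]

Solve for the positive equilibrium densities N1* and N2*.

N1* ≈ 84.2, N2* ≈ 367

Setting both brackets to zero gives the nullclines N1 + 0.643N2 = 320 and 0.348N1 + N2 = 396.
Substituting N2 = 396 - 0.348N1 into the first: N1(1 - 0.643·0.348) = 320 - 0.643·396.
So N1* = 65.4/0.776 = 84.2, and then N2* = 396 - 0.348·84.2 = 367.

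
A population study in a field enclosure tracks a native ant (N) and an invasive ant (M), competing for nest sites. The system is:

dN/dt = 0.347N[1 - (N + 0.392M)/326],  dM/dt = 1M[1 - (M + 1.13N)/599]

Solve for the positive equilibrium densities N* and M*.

Setting both brackets to zero gives the nullclines N + 0.392M = 326 and 1.13N + M = 599.
Substituting M = 599 - 1.13N into the first: N(1 - 0.392·1.13) = 326 - 0.392·599.
So N* = 91.2/0.557 = 164, and then M* = 599 - 1.13·164 = 414.

N* ≈ 164, M* ≈ 414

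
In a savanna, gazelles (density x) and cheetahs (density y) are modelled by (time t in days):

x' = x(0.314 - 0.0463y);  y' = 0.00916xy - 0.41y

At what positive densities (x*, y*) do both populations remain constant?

Set dy/dt = 0 with y > 0: 0.00916x - 0.41 = 0, so x* = 0.41/0.00916 = 44.8.
Set dx/dt = 0 with x > 0: 0.314 - 0.0463y = 0, so y* = 0.314/0.0463 = 6.78.

x* ≈ 44.8, y* ≈ 6.78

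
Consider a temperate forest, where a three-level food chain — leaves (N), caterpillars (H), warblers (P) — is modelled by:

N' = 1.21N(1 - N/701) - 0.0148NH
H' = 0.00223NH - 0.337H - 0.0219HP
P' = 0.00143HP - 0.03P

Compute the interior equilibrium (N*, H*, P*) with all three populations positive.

N* ≈ 521, H* ≈ 21, P* ≈ 37.7

From dP/dt = 0: 0.00143H* = 0.03, so H* = 21.
From dN/dt = 0: 1.21(1 - N*/701) = 0.0148·21, giving N* = 701·(1 - 0.257) = 521.
From dH/dt = 0: 0.00223·521 - 0.337 = 0.0219P*, so P* = 0.825/0.0219 = 37.7.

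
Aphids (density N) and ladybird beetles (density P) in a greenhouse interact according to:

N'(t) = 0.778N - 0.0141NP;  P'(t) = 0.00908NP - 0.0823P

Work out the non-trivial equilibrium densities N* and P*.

Set dP/dt = 0 with P > 0: 0.00908N - 0.0823 = 0, so N* = 0.0823/0.00908 = 9.06.
Set dN/dt = 0 with N > 0: 0.778 - 0.0141P = 0, so P* = 0.778/0.0141 = 55.2.

N* ≈ 9.06, P* ≈ 55.2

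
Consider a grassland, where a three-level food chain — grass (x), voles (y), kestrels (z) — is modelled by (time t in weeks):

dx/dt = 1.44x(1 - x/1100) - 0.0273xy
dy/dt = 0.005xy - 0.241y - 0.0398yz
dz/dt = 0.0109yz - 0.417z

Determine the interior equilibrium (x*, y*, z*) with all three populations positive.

x* ≈ 302, y* ≈ 38.3, z* ≈ 31.9

From dz/dt = 0: 0.0109y* = 0.417, so y* = 38.3.
From dx/dt = 0: 1.44(1 - x*/1100) = 0.0273·38.3, giving x* = 1100·(1 - 0.725) = 302.
From dy/dt = 0: 0.005·302 - 0.241 = 0.0398z*, so z* = 1.27/0.0398 = 31.9.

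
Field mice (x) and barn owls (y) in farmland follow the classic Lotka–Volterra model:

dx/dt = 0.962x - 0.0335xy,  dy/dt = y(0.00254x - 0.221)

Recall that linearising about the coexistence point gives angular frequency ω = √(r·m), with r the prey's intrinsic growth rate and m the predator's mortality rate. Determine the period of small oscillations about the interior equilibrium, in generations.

T ≈ 13.6 generations

Here r = 0.962 and m = 0.221, so r·m = 0.213.
ω = √0.213 = 0.461 per generation, hence T = 2π/ω ≈ 13.6 generations.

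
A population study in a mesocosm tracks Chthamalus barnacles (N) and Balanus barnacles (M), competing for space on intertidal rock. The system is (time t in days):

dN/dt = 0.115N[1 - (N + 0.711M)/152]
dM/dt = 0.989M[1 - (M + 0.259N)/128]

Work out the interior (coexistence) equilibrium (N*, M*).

N* ≈ 74.8, M* ≈ 109

Setting both brackets to zero gives the nullclines N + 0.711M = 152 and 0.259N + M = 128.
Substituting M = 128 - 0.259N into the first: N(1 - 0.711·0.259) = 152 - 0.711·128.
So N* = 61/0.816 = 74.8, and then M* = 128 - 0.259·74.8 = 109.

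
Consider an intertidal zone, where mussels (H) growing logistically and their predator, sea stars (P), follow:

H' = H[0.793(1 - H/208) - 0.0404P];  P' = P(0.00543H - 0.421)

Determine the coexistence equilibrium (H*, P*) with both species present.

From dP/dt = 0 with P > 0: 0.00543H* = 0.421, so H* = 77.5.
Substitute into dH/dt = 0: 0.793(1 - 77.5/208) = 0.0404P*.
The bracket is 0.627, giving P* = 0.497/0.0404 = 12.3.

H* ≈ 77.5, P* ≈ 12.3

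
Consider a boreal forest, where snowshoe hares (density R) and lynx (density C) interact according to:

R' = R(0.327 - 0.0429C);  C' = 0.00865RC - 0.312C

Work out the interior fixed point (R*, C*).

Set dC/dt = 0 with C > 0: 0.00865R - 0.312 = 0, so R* = 0.312/0.00865 = 36.1.
Set dR/dt = 0 with R > 0: 0.327 - 0.0429C = 0, so C* = 0.327/0.0429 = 7.62.

R* ≈ 36.1, C* ≈ 7.62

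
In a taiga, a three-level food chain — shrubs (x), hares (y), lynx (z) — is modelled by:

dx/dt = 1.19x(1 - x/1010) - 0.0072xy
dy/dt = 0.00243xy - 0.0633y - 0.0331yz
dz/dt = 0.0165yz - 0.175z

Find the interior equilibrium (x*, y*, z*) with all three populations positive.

From dz/dt = 0: 0.0165y* = 0.175, so y* = 10.6.
From dx/dt = 0: 1.19(1 - x*/1010) = 0.0072·10.6, giving x* = 1010·(1 - 0.0642) = 945.
From dy/dt = 0: 0.00243·945 - 0.0633 = 0.0331z*, so z* = 2.23/0.0331 = 67.5.

x* ≈ 945, y* ≈ 10.6, z* ≈ 67.5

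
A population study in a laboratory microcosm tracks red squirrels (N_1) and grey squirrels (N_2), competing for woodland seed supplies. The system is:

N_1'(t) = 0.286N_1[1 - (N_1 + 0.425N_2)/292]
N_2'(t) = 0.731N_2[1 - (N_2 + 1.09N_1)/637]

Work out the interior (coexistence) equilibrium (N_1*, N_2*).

Setting both brackets to zero gives the nullclines N_1 + 0.425N_2 = 292 and 1.09N_1 + N_2 = 637.
Substituting N_2 = 637 - 1.09N_1 into the first: N_1(1 - 0.425·1.09) = 292 - 0.425·637.
So N_1* = 21.3/0.537 = 39.6, and then N_2* = 637 - 1.09·39.6 = 594.

N_1* ≈ 39.6, N_2* ≈ 594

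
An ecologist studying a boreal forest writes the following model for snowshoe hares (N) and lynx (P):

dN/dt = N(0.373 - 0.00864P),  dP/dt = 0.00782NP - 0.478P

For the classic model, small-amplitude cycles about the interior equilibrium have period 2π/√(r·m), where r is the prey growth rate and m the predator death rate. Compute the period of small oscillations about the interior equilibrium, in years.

Here r = 0.373 and m = 0.478, so r·m = 0.178.
ω = √0.178 = 0.422 per year, hence T = 2π/ω ≈ 14.9 years.

T ≈ 14.9 years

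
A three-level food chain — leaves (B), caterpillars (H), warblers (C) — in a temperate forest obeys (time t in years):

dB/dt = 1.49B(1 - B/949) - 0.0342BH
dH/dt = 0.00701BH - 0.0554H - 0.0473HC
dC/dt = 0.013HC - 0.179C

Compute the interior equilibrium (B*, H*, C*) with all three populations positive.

From dC/dt = 0: 0.013H* = 0.179, so H* = 13.8.
From dB/dt = 0: 1.49(1 - B*/949) = 0.0342·13.8, giving B* = 949·(1 - 0.316) = 649.
From dH/dt = 0: 0.00701·649 - 0.0554 = 0.0473C*, so C* = 4.49/0.0473 = 95.

B* ≈ 649, H* ≈ 13.8, C* ≈ 95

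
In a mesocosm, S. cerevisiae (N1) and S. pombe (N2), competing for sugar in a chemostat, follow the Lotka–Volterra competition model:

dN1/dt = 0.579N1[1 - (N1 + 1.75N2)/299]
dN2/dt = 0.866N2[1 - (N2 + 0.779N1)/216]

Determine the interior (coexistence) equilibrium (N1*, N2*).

Setting both brackets to zero gives the nullclines N1 + 1.75N2 = 299 and 0.779N1 + N2 = 216.
Substituting N2 = 216 - 0.779N1 into the first: N1(1 - 1.75·0.779) = 299 - 1.75·216.
So N1* = -79/-0.363 = 217, and then N2* = 216 - 0.779·217 = 46.6.

N1* ≈ 217, N2* ≈ 46.6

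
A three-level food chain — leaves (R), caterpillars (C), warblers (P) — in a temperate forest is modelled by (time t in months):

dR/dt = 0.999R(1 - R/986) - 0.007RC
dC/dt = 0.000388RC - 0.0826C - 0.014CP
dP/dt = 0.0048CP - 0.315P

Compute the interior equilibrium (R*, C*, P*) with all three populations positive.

From dP/dt = 0: 0.0048C* = 0.315, so C* = 65.6.
From dR/dt = 0: 0.999(1 - R*/986) = 0.007·65.6, giving R* = 986·(1 - 0.46) = 533.
From dC/dt = 0: 0.000388·533 - 0.0826 = 0.014P*, so P* = 0.124/0.014 = 8.86.

R* ≈ 533, C* ≈ 65.6, P* ≈ 8.86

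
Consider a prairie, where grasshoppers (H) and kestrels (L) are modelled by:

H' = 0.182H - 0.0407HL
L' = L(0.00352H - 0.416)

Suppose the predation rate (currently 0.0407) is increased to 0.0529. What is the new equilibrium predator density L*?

L* ≈ 3.44

At the interior fixed point, setting dH/dt = 0 with H > 0 fixes L* = (prey growth rate)/(HL coefficient) — independent of the other coefficients.
With the change, L* = 0.182/0.0529 = 3.44; it falls from 4.47.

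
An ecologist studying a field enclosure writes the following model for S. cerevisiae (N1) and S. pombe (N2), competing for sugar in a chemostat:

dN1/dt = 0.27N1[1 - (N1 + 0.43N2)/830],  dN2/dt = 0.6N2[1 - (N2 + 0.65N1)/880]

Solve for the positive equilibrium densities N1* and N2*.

N1* ≈ 627, N2* ≈ 473

Setting both brackets to zero gives the nullclines N1 + 0.43N2 = 830 and 0.65N1 + N2 = 880.
Substituting N2 = 880 - 0.65N1 into the first: N1(1 - 0.43·0.65) = 830 - 0.43·880.
So N1* = 452/0.72 = 627, and then N2* = 880 - 0.65·627 = 473.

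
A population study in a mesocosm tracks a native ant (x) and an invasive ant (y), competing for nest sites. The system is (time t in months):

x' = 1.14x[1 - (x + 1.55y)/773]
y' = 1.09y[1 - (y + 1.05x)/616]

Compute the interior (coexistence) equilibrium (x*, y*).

x* ≈ 290, y* ≈ 312

Setting both brackets to zero gives the nullclines x + 1.55y = 773 and 1.05x + y = 616.
Substituting y = 616 - 1.05x into the first: x(1 - 1.55·1.05) = 773 - 1.55·616.
So x* = -182/-0.628 = 290, and then y* = 616 - 1.05·290 = 312.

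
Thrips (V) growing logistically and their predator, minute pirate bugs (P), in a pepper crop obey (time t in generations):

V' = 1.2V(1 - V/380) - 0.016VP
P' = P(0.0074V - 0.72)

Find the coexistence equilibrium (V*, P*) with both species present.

V* ≈ 97.3, P* ≈ 55.8

From dP/dt = 0 with P > 0: 0.0074V* = 0.72, so V* = 97.3.
Substitute into dV/dt = 0: 1.2(1 - 97.3/380) = 0.016P*.
The bracket is 0.744, giving P* = 0.893/0.016 = 55.8.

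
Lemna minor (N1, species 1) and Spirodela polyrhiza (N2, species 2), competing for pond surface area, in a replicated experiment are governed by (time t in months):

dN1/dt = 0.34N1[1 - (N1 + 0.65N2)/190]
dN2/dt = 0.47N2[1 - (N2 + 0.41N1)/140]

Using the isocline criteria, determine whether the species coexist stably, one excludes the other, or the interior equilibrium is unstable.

stable coexistence

Compare the nullcline intercepts: K1/α12 = 190/0.65 = 292 > K2 = 140; K2/α21 = 140/0.41 = 341 > K1 = 190.
Since both inequalities hold, each species can invade when rare, so the interior equilibrium is stable.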